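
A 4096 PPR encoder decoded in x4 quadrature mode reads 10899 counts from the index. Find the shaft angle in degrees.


angle = counts * 360 / (PPR*4) = 10899 * 360 / 16384 = 239.4800

239.4800 degrees


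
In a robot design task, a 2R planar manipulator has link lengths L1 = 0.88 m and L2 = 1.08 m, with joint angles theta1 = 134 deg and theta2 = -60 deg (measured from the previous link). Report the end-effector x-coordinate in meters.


x = L1*cos(th1) + L2*cos(th1+th2) = 0.88*cos(134 deg) + 1.08*cos(74 deg) = -0.3136

-0.3136 m


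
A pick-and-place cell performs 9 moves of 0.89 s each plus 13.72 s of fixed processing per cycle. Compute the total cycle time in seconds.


T = 9*0.89 + 13.72 = 21.7300

21.7300 s


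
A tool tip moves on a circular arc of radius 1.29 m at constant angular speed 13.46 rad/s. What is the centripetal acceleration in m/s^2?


a_c = omega^2 * r = 13.46^2 * 1.29 = 233.7114

233.7114 m/s^2


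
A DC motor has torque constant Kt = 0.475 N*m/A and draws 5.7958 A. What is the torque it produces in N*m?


tau = Kt * I = 0.475*5.7958 = 2.7530

2.7530 N*m


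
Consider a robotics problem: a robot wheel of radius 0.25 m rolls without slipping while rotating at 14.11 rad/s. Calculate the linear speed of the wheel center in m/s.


v = omega * r = 14.11 * 0.25 = 3.5275

3.5275 m/s


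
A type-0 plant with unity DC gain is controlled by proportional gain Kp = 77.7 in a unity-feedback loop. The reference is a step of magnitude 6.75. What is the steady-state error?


e_ss = R/(1 + Kp) = 6.75/(1 + 77.7) = 6.75/78.7000 = 0.0858

0.0858


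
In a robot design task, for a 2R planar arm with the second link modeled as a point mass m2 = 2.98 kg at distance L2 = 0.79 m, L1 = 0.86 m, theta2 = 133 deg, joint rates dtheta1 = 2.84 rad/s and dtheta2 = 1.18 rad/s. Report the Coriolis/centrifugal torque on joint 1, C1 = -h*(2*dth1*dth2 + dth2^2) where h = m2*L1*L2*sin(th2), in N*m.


h = m2*L1*L2*sin(th2) = 2.98*0.86*0.79*sin(133 deg) = 1.480707
C1 = -h*(2*2.84*1.18 + 1.18^2) = -1.480707*8.0948 = -11.9860

-11.9860 N*m


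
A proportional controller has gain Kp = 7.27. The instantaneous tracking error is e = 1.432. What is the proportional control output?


u_P = Kp * e = 7.27 * 1.432 = 10.4106

10.4106


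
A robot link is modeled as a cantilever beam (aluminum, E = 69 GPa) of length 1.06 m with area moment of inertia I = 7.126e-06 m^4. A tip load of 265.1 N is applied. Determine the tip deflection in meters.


delta = F*L^3/(3*E*I) = 265.1*1.06^3/(3*6.900e+10*7.126e-06)
      = 315.7383416/1475082 = 2.1405e-04

2.1405e-04 m


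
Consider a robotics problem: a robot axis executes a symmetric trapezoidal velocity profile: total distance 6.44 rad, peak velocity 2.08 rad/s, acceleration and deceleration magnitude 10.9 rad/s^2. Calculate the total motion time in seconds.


t_acc = v/a = 2.08/10.9 = 0.190826 s
d_acc = v^2/(2a) = 0.198459 rad (each ramp)
d_cruise = 6.44 - 2*0.198459 = 6.043082 rad
t_cruise = 6.043082/2.08 = 2.905328 s
t_total = 2*0.190826 + 2.905328 = 3.2870

3.2870 s


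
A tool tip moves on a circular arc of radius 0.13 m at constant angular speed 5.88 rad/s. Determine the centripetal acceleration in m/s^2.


a_c = omega^2 * r = 5.88^2 * 0.13 = 4.4947

4.4947 m/s^2


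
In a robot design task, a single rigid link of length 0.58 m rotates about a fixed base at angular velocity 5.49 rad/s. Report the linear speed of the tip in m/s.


v = L*omega = 0.58 * 5.49 = 3.1842

3.1842 m/s


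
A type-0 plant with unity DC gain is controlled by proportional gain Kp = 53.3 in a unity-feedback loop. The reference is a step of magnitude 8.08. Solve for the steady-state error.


e_ss = R/(1 + Kp) = 8.08/(1 + 53.3) = 8.08/54.3000 = 0.1488

0.1488


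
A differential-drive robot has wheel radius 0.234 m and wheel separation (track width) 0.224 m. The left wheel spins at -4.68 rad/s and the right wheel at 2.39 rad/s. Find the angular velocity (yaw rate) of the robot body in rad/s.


omega = r*(wR - wL)/L = 0.234*(2.39 - (-4.68))/0.224 = 7.3856

7.3856 rad/s


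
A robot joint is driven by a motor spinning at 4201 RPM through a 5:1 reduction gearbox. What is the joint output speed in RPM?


omega_joint = omega_motor / N = 4201 / 5 = 840.2000

840.2000 RPM


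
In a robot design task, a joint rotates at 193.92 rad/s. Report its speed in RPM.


RPM = 193.92 * 60/(2*pi) = 1851.7996

1851.7996 RPM


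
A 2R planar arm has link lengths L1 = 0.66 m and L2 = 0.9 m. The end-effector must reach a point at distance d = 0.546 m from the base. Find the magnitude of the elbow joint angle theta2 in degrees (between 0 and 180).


cos(th2) = (d^2 - L1^2 - L2^2)/(2*L1*L2) = (0.546^2 - 0.66^2 - 0.9^2)/(2*0.66*0.9) = -0.79754545
th2 = acos(-0.79754545) = 142.8963 deg

142.8963 degrees


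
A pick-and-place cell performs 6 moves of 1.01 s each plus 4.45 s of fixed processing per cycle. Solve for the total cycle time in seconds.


T = 6*1.01 + 4.45 = 10.5100

10.5100 s


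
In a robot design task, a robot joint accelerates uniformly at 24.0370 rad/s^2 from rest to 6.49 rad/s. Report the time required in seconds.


t = delta_omega / alpha = 6.49 / 24.0370 = 0.2700

0.2700 s


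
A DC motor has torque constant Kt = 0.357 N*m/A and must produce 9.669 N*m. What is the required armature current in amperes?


I = tau / Kt = 9.669/0.357 = 27.0840

27.0840 A


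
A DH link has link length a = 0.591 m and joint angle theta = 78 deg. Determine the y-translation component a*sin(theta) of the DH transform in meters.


a*sin(theta) = 0.591*sin(78 deg) = 0.5781

0.5781 m


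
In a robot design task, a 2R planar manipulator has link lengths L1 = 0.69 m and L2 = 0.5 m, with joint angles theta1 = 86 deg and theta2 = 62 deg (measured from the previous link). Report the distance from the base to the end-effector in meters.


x = L1*cos(th1) + L2*cos(th1+th2) = -0.375892
y = L1*sin(th1) + L2*sin(th1+th2) = 0.953279
d = sqrt(x^2 + y^2) = sqrt(0.141295 + 0.908741) = 1.0247

1.0247 m


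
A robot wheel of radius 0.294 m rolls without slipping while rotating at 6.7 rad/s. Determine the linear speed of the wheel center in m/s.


v = omega * r = 6.7 * 0.294 = 1.9698

1.9698 m/s


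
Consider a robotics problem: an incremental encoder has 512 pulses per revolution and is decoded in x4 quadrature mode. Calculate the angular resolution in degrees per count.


resolution = 360 / (PPR * 4) = 360 / 2048 = 0.1758

0.1758 degrees


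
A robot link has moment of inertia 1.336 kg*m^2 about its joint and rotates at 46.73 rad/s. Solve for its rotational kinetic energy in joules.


KE = (1/2)*I*omega^2 = 0.5*1.336*46.73^2 = 1458.7069

1458.7069 J


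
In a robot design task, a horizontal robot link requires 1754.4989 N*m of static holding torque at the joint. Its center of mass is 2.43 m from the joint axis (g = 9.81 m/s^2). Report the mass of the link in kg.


m = tau / (g*L) = 1754.4989 / (9.81 * 2.43) = 73.6000

73.6000 kg


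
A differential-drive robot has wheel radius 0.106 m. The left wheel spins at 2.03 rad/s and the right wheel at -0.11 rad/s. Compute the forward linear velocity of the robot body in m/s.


v = r*(wR + wL)/2 = 0.106*(-0.11 + 2.03)/2 = 0.1018

0.1018 m/s


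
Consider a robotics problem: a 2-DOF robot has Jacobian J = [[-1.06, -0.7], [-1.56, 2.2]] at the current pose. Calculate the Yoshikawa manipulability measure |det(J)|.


det(J) = -1.06*2.2 - (-0.7)*(-1.56) = -3.4240
|det(J)| = 3.4240

3.4240


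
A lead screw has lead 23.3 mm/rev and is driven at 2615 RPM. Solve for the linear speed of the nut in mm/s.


v = lead * (RPM/60) = 23.3*2615/60 = 1015.4917

1015.4917 mm/s


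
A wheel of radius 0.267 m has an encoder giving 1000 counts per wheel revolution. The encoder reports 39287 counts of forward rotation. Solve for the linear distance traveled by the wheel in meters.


revs = 39287/1000 = 39.287000
d = revs * 2*pi*r = 39.287000 * 2*pi*0.267 = 65.9083

65.9083 m


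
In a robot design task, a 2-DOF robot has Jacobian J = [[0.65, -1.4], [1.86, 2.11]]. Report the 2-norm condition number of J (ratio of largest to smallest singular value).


JJ^T eigenvalues: trace(JJ^T) = 10.2942, det(JJ^T) = det(J)^2 = 15.80460025
s_max^2 = (10.2942 + sqrt(42.75215264))/2 = 8.41635651
s_min^2 = (10.2942 - sqrt(42.75215264))/2 = 1.87784349
kappa = s_max/s_min = sqrt(8.41635651/1.87784349) = 2.1171

2.1171


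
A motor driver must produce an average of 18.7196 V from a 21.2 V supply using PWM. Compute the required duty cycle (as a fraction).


D = V_avg/V_supply = 18.7196/21.2 = 0.8830

0.8830


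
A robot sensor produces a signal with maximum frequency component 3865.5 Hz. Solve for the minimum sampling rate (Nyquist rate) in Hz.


f_s,min = 2*f_max = 2*3865.5 = 7731.0000

7731.0000 Hz


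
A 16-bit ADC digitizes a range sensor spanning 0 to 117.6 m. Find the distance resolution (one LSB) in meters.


res = range / 2^n = 117.6/2^16 = 117.6/65536 = 0.0018

0.0018 m


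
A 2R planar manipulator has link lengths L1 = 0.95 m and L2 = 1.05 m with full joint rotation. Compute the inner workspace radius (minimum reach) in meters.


r_min = |L1 - L2| = |0.95 - 1.05| = 0.1000

0.1000 m


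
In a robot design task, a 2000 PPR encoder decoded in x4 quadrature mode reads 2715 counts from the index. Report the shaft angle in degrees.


angle = counts * 360 / (PPR*4) = 2715 * 360 / 8000 = 122.1750

122.1750 degrees


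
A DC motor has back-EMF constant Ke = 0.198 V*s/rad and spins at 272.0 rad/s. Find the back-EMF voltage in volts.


V_emf = Ke * omega = 0.198*272.0 = 53.8560

53.8560 V


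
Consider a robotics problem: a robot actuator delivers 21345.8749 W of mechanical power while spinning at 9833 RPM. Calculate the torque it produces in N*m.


omega = 9833 * 2*pi/60 = 1029.709352 rad/s
tau = P / omega = 21345.8749 / 1029.709352 = 20.7300

20.7300 N*m


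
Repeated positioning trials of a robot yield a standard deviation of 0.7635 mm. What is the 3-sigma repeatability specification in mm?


repeatability = 3*sigma = 3*0.7635 = 2.2905

2.2905 mm


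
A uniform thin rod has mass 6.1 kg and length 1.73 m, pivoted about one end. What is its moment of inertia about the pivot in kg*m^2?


I = (1/3)*m*L^2 = (1/3)*6.1*1.73^2 = 6.0856

6.0856 kg*m^2


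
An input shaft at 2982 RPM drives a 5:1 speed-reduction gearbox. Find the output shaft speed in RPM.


omega_out = omega_in / N = 2982 / 5 = 596.4000

596.4000 RPM


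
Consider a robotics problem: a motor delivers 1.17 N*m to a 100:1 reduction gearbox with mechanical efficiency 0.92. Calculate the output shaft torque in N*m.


tau_out = tau_in * N * eta = 1.17 * 100 * 0.92 = 107.6400

107.6400 N*m


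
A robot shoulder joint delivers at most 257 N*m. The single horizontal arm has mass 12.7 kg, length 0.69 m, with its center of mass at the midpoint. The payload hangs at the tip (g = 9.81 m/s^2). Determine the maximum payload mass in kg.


tau_arm = m_arm*g*(L/2) = 12.7*9.81*0.69/2 = 42.9825 N*m
tau_payload = tau_max - tau_arm = 257 - 42.9825 = 214.0175
m_payload = tau_payload / (g*L) = 214.0175 / (9.81*0.69) = 31.6178

31.6178 kg


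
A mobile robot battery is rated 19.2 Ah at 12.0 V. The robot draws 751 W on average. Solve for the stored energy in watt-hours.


E = capacity * V = 19.2*12.0 = 230.4000

230.4000 Wh


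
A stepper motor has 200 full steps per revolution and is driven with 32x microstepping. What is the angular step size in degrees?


step = 360/(200*32) = 360/6400 = 0.0563

0.0563 degrees


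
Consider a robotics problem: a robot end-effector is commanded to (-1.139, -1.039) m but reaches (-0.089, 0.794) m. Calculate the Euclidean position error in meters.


dx = -0.089 - (-1.139) = 1.0500, dy = 0.794 - (-1.039) = 1.8330
err = sqrt(1.102500 + 3.359889) = 2.1124

2.1124 m


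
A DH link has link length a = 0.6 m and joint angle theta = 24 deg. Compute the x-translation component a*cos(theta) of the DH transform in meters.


a*cos(theta) = 0.6*cos(24 deg) = 0.5481

0.5481 m


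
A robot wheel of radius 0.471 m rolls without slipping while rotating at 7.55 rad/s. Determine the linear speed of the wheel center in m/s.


v = omega * r = 7.55 * 0.471 = 3.5560

3.5560 m/s


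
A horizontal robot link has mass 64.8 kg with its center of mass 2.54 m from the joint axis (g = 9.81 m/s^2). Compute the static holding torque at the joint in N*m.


tau = m*g*L = 64.8 * 9.81 * 2.54 = 1614.6475

1614.6475 N*m


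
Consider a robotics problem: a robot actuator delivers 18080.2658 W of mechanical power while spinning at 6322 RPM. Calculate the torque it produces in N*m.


omega = 6322 * 2*pi/60 = 662.038292 rad/s
tau = P / omega = 18080.2658 / 662.038292 = 27.3100

27.3100 N*m


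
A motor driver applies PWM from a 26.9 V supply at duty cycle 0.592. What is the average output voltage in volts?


V_avg = V_supply * D = 26.9*0.592 = 15.9248

15.9248 V


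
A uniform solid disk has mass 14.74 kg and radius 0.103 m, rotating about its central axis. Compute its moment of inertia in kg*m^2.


I = (1/2)*m*R^2 = 0.5*14.74*0.103^2 = 0.0782

0.0782 kg*m^2


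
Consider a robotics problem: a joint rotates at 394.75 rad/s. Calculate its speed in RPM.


RPM = 394.75 * 60/(2*pi) = 3769.5848

3769.5848 RPM


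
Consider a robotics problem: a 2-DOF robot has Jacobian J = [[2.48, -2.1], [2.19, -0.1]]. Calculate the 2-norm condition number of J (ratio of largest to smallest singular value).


JJ^T eigenvalues: trace(JJ^T) = 15.3665, det(JJ^T) = det(J)^2 = 18.93120100
s_max^2 = (15.3665 + sqrt(160.40451825))/2 = 14.01579527
s_min^2 = (15.3665 - sqrt(160.40451825))/2 = 1.35070473
kappa = s_max/s_min = sqrt(14.01579527/1.35070473) = 3.2213

3.2213


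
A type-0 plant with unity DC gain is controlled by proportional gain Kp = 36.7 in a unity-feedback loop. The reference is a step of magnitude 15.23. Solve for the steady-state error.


e_ss = R/(1 + Kp) = 15.23/(1 + 36.7) = 15.23/37.7000 = 0.4040

0.4040


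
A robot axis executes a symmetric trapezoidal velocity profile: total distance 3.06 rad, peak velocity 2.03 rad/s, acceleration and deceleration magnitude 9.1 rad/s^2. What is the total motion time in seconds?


t_acc = v/a = 2.03/9.1 = 0.223077 s
d_acc = v^2/(2a) = 0.226423 rad (each ramp)
d_cruise = 3.06 - 2*0.226423 = 2.607154 rad
t_cruise = 2.607154/2.03 = 1.284312 s
t_total = 2*0.223077 + 1.284312 = 1.7305

1.7305 s


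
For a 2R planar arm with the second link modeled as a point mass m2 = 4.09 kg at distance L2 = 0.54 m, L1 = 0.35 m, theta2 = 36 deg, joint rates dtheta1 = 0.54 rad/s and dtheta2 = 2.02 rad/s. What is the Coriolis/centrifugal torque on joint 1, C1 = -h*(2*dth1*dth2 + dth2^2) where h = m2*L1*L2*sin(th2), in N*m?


h = m2*L1*L2*sin(th2) = 4.09*0.35*0.54*sin(36 deg) = 0.454364
C1 = -h*(2*0.54*2.02 + 2.02^2) = -0.454364*6.2620 = -2.8452

-2.8452 N*m


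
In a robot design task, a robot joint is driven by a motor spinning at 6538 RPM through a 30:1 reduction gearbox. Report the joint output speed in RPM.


omega_joint = omega_motor / N = 6538 / 30 = 217.9333

217.9333 RPM


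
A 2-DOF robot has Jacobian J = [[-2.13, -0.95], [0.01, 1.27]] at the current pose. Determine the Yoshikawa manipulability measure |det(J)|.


det(J) = -2.13*1.27 - (-0.95)*(0.01) = -2.6956
|det(J)| = 2.6956

2.6956


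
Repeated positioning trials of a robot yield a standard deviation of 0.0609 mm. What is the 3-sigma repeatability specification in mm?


repeatability = 3*sigma = 3*0.0609 = 0.1827

0.1827 mm


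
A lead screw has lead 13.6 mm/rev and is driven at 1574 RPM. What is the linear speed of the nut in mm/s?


v = lead * (RPM/60) = 13.6*1574/60 = 356.7733

356.7733 mm/s


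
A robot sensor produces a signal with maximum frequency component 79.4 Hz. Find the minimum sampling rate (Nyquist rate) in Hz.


f_s,min = 2*f_max = 2*79.4 = 158.8000

158.8000 Hz


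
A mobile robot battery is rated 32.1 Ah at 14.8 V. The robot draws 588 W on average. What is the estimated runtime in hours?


E = 32.1*14.8 = 475.0800 Wh
t = E/P = 475.0800/588 = 0.8080

0.8080 hours


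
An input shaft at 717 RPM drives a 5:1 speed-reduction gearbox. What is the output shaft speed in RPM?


omega_out = omega_in / N = 717 / 5 = 143.4000

143.4000 RPM


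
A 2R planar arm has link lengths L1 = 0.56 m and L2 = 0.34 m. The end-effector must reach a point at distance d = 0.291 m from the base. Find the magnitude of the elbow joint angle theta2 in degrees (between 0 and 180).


cos(th2) = (d^2 - L1^2 - L2^2)/(2*L1*L2) = (0.291^2 - 0.56^2 - 0.34^2)/(2*0.56*0.34) = -0.90472426
th2 = acos(-0.90472426) = 154.7862 deg

154.7862 degrees


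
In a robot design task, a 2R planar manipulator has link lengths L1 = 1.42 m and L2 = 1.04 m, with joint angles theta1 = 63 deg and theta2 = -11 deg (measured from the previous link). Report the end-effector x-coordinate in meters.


x = L1*cos(th1) + L2*cos(th1+th2) = 1.42*cos(63 deg) + 1.04*cos(52 deg) = 1.2850

1.2850 m


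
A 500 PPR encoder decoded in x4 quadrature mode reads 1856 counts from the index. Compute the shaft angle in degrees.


angle = counts * 360 / (PPR*4) = 1856 * 360 / 2000 = 334.0800

334.0800 degrees


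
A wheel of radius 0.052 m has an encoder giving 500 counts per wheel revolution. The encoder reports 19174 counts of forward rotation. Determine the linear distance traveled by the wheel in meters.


revs = 19174/500 = 38.348000
d = revs * 2*pi*r = 38.348000 * 2*pi*0.052 = 12.5293

12.5293 m


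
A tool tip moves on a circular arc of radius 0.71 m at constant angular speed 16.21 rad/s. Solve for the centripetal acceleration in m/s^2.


a_c = omega^2 * r = 16.21^2 * 0.71 = 186.5625

186.5625 m/s^2


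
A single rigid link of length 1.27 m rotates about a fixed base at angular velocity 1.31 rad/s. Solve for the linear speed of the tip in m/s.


v = L*omega = 1.27 * 1.31 = 1.6637

1.6637 m/s


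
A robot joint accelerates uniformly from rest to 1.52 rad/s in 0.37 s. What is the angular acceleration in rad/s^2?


alpha = delta_omega / t = 1.52 / 0.37 = 4.1081

4.1081 rad/s^2


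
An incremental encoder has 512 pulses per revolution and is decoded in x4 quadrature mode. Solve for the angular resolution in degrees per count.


resolution = 360 / (PPR * 4) = 360 / 2048 = 0.1758

0.1758 degrees


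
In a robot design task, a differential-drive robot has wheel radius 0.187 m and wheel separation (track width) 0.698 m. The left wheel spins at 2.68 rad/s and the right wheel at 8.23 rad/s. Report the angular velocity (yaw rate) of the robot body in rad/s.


omega = r*(wR - wL)/L = 0.187*(8.23 - (2.68))/0.698 = 1.4869

1.4869 rad/s


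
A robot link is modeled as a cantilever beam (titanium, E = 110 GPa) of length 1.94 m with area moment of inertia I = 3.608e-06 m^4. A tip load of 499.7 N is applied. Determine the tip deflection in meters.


delta = F*L^3/(3*E*I) = 499.7*1.94^3/(3*1.100e+11*3.608e-06)
      = 3648.5015848/1190640 = 0.0031

0.0031 m


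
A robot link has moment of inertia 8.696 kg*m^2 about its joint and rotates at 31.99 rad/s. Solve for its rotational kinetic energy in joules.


KE = (1/2)*I*omega^2 = 0.5*8.696*31.99^2 = 4449.5697

4449.5697 J


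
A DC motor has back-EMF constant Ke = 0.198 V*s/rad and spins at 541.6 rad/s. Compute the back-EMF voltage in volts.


V_emf = Ke * omega = 0.198*541.6 = 107.2368

107.2368 V


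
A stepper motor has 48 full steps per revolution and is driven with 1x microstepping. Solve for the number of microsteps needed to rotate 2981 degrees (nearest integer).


step_size = 360/(48*1) = 360/48 = 7.500000 deg
n = 2981/(360/48) = 2981*48/360 = 397.4667 -> 397

397 steps


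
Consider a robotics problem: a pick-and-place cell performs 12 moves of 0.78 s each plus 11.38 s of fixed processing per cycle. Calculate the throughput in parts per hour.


T_cycle = 12*0.78 + 11.38 = 20.7400 s
rate = 3600/T = 173.5776

173.5776 parts/hour


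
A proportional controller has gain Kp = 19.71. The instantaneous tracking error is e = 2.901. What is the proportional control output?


u_P = Kp * e = 19.71 * 2.901 = 57.1787

57.1787


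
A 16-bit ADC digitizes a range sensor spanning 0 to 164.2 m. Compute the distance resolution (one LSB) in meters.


res = range / 2^n = 164.2/2^16 = 164.2/65536 = 0.0025

0.0025 m


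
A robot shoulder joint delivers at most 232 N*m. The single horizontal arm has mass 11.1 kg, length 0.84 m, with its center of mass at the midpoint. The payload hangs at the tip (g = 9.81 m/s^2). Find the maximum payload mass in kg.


tau_arm = m_arm*g*(L/2) = 11.1*9.81*0.84/2 = 45.7342 N*m
tau_payload = tau_max - tau_arm = 232 - 45.7342 = 186.2658
m_payload = tau_payload / (g*L) = 186.2658 / (9.81*0.84) = 22.6040

22.6040 kg


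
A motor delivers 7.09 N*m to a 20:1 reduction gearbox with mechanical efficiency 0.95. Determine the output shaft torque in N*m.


tau_out = tau_in * N * eta = 7.09 * 20 * 0.95 = 134.7100

134.7100 N*m


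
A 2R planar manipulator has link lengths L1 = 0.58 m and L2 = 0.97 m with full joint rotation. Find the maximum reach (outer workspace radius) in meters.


r_max = L1 + L2 = 0.58 + 0.97 = 1.5500

1.5500 m


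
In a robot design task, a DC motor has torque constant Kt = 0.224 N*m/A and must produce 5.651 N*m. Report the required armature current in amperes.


I = tau / Kt = 5.651/0.224 = 25.2277

25.2277 A


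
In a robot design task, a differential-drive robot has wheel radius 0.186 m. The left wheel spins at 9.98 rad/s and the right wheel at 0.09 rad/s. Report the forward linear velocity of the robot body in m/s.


v = r*(wR + wL)/2 = 0.186*(0.09 + 9.98)/2 = 0.9365

0.9365 m/s


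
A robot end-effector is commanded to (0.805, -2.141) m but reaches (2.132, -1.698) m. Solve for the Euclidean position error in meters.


dx = 2.132 - (0.805) = 1.3270, dy = -1.698 - (-2.141) = 0.4430
err = sqrt(1.760929 + 0.196249) = 1.3990

1.3990 m


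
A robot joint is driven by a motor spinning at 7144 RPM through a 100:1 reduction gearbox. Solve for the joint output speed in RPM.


omega_joint = omega_motor / N = 7144 / 100 = 71.4400

71.4400 RPM


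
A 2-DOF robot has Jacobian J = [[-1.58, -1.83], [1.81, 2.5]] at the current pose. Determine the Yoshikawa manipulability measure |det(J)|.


det(J) = -1.58*2.5 - (-1.83)*(1.81) = -0.6377
|det(J)| = 0.6377

0.6377


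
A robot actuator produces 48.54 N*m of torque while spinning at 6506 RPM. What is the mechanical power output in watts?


omega = 6506 * 2*pi/60 = 681.306727 rad/s
P = tau * omega = 48.54 * 681.306727 = 33070.6285

33070.6285 W


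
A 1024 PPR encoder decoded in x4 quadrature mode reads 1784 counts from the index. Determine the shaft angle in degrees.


angle = counts * 360 / (PPR*4) = 1784 * 360 / 4096 = 156.7969

156.7969 degrees


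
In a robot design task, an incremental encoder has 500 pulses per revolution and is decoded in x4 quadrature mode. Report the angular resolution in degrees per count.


resolution = 360 / (PPR * 4) = 360 / 2000 = 0.1800

0.1800 degrees


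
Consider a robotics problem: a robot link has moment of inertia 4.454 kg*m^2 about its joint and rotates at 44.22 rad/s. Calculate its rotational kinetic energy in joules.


KE = (1/2)*I*omega^2 = 0.5*4.454*44.22^2 = 4354.6945

4354.6945 J


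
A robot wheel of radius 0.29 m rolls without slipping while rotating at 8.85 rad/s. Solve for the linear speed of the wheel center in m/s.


v = omega * r = 8.85 * 0.29 = 2.5665

2.5665 m/s


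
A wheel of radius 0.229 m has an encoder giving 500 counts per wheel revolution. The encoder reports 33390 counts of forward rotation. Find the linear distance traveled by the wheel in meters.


revs = 33390/500 = 66.780000
d = revs * 2*pi*r = 66.780000 * 2*pi*0.229 = 96.0864

96.0864 m


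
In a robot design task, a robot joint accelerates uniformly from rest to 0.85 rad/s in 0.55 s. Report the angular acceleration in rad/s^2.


alpha = delta_omega / t = 0.85 / 0.55 = 1.5455

1.5455 rad/s^2


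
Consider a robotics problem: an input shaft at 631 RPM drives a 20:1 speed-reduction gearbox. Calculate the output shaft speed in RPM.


omega_out = omega_in / N = 631 / 20 = 31.5500

31.5500 RPM


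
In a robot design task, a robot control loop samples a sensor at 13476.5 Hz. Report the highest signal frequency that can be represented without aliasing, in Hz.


f_max = f_s/2 = 13476.5/2 = 6738.2500

6738.2500 Hz


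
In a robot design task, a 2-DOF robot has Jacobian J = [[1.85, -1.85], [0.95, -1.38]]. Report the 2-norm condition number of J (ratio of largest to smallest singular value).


JJ^T eigenvalues: trace(JJ^T) = 9.6519, det(JJ^T) = det(J)^2 = 0.63282025
s_max^2 = (9.6519 + sqrt(90.62789261))/2 = 9.58588415
s_min^2 = (9.6519 - sqrt(90.62789261))/2 = 0.06601585
kappa = s_max/s_min = sqrt(9.58588415/0.06601585) = 12.0501

12.0501


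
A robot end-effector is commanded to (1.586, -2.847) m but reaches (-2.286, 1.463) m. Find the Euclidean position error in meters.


dx = -2.286 - (1.586) = -3.8720, dy = 1.463 - (-2.847) = 4.3100
err = sqrt(14.992384 + 18.576100) = 5.7938

5.7938 m


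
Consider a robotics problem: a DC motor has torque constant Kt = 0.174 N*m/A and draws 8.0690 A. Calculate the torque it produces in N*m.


tau = Kt * I = 0.174*8.0690 = 1.4040

1.4040 N*m


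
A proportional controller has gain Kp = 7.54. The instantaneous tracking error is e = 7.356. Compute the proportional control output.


u_P = Kp * e = 7.54 * 7.356 = 55.4642

55.4642


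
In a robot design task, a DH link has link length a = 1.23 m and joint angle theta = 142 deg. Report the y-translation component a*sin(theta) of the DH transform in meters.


a*sin(theta) = 1.23*sin(142 deg) = 0.7573

0.7573 m


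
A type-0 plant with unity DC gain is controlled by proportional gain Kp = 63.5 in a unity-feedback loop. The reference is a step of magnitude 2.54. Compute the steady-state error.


e_ss = R/(1 + Kp) = 2.54/(1 + 63.5) = 2.54/64.5000 = 0.0394

0.0394


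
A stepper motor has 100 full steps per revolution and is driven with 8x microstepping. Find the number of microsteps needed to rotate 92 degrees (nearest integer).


step_size = 360/(100*8) = 360/800 = 0.450000 deg
n = 92/(360/800) = 92*800/360 = 204.4444 -> 204

204 steps


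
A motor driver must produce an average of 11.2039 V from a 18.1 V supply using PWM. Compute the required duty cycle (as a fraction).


D = V_avg/V_supply = 11.2039/18.1 = 0.6190

0.6190


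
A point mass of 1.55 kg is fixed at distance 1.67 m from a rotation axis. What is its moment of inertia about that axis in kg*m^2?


I = m*r^2 = 1.55*1.67^2 = 4.3228

4.3228 kg*m^2


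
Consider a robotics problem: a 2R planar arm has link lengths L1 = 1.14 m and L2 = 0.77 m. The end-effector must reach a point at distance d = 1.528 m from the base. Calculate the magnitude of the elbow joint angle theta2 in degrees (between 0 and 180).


cos(th2) = (d^2 - L1^2 - L2^2)/(2*L1*L2) = (1.528^2 - 1.14^2 - 0.77^2)/(2*1.14*0.77) = 0.25192755
th2 = acos(0.25192755) = 75.4084 deg

75.4084 degrees


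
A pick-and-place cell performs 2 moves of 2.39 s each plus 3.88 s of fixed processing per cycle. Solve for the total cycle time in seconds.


T = 2*2.39 + 3.88 = 8.6600

8.6600 s


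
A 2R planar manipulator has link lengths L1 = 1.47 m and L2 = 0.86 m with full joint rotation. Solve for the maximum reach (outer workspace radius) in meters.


r_max = L1 + L2 = 1.47 + 0.86 = 2.3300

2.3300 m


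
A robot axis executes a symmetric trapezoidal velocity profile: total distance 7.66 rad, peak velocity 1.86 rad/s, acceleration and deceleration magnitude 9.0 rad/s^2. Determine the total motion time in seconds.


t_acc = v/a = 1.86/9.0 = 0.206667 s
d_acc = v^2/(2a) = 0.192200 rad (each ramp)
d_cruise = 7.66 - 2*0.192200 = 7.275600 rad
t_cruise = 7.275600/1.86 = 3.911613 s
t_total = 2*0.206667 + 3.911613 = 4.3249

4.3249 s


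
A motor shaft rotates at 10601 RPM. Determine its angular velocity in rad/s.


omega = 10601 * 2*pi/60 = 1110.1341

1110.1341 rad/s


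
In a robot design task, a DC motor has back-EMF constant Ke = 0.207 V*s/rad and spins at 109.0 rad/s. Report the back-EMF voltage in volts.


V_emf = Ke * omega = 0.207*109.0 = 22.5630

22.5630 V


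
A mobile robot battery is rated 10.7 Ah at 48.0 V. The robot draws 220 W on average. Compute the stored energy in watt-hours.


E = capacity * V = 10.7*48.0 = 513.6000

513.6000 Wh


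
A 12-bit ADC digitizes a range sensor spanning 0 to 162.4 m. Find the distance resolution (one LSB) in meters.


res = range / 2^n = 162.4/2^12 = 162.4/4096 = 0.0396

0.0396 m


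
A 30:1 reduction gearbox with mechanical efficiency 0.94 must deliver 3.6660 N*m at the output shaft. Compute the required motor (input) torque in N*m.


tau_in = tau_out / (N * eta) = 3.6660 / (30 * 0.94) = 0.1300

0.1300 N*m


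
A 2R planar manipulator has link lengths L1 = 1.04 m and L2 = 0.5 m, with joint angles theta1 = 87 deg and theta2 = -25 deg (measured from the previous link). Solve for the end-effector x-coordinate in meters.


x = L1*cos(th1) + L2*cos(th1+th2) = 1.04*cos(87 deg) + 0.5*cos(62 deg) = 0.2892

0.2892 m


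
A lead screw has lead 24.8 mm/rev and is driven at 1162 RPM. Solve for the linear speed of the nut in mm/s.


v = lead * (RPM/60) = 24.8*1162/60 = 480.2933

480.2933 mm/s


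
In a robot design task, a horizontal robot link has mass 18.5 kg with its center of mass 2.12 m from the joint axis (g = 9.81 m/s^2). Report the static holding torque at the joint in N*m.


tau = m*g*L = 18.5 * 9.81 * 2.12 = 384.7482

384.7482 N*m


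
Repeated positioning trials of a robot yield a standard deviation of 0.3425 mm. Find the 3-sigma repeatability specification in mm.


repeatability = 3*sigma = 3*0.3425 = 1.0275

1.0275 mm


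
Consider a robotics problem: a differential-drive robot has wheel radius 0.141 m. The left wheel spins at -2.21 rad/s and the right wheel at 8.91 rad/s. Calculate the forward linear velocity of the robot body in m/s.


v = r*(wR + wL)/2 = 0.141*(8.91 + -2.21)/2 = 0.4723

0.4723 m/s


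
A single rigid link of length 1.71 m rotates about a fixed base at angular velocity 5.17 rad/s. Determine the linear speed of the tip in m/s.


v = L*omega = 1.71 * 5.17 = 8.8407

8.8407 m/s


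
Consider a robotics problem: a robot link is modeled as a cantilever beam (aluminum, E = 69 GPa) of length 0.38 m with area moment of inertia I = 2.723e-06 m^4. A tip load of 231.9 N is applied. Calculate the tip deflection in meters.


delta = F*L^3/(3*E*I) = 231.9*0.38^3/(3*6.900e+10*2.723e-06)
      = 12.7248168/563661 = 2.2575e-05

2.2575e-05 m


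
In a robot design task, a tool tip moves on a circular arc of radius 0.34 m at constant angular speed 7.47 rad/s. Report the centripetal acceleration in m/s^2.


a_c = omega^2 * r = 7.47^2 * 0.34 = 18.9723

18.9723 m/s^2


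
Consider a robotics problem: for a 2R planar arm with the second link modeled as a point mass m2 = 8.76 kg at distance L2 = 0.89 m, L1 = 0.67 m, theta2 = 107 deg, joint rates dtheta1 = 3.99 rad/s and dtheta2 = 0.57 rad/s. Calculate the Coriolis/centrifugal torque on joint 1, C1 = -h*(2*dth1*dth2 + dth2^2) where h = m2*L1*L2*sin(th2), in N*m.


h = m2*L1*L2*sin(th2) = 8.76*0.67*0.89*sin(107 deg) = 4.995342
C1 = -h*(2*3.99*0.57 + 0.57^2) = -4.995342*4.8735 = -24.3448

-24.3448 N*m


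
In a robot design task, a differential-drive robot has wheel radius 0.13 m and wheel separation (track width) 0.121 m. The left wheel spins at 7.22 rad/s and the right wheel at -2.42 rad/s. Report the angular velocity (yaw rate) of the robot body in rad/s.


omega = r*(wR - wL)/L = 0.13*(-2.42 - (7.22))/0.121 = -10.3570

-10.3570 rad/s


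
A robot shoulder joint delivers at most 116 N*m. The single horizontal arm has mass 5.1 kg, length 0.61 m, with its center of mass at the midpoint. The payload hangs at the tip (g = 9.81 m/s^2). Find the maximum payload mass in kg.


tau_arm = m_arm*g*(L/2) = 5.1*9.81*0.61/2 = 15.2595 N*m
tau_payload = tau_max - tau_arm = 116 - 15.2595 = 100.7405
m_payload = tau_payload / (g*L) = 100.7405 / (9.81*0.61) = 16.8347

16.8347 kg


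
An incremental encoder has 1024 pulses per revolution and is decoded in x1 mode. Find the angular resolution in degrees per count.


resolution = 360 / (PPR * 1) = 360 / 1024 = 0.3516

0.3516 degrees


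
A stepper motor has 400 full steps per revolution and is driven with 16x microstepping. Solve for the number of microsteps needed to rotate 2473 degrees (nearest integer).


step_size = 360/(400*16) = 360/6400 = 0.056250 deg
n = 2473/(360/6400) = 2473*6400/360 = 43964.4444 -> 43964

43964 steps


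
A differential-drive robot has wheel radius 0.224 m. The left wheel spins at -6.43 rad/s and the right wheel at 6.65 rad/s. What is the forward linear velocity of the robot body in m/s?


v = r*(wR + wL)/2 = 0.224*(6.65 + -6.43)/2 = 0.0246

0.0246 m/s


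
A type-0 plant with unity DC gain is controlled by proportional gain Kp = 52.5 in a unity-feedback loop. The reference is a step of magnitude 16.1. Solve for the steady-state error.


e_ss = R/(1 + Kp) = 16.1/(1 + 52.5) = 16.1/53.5000 = 0.3009

0.3009


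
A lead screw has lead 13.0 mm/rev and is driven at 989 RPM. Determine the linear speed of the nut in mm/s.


v = lead * (RPM/60) = 13.0*989/60 = 214.2833

214.2833 mm/s


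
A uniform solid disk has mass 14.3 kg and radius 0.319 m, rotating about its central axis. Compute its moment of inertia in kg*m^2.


I = (1/2)*m*R^2 = 0.5*14.3*0.319^2 = 0.7276

0.7276 kg*m^2


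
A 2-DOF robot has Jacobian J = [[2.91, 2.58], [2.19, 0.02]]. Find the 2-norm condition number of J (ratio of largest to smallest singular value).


JJ^T eigenvalues: trace(JJ^T) = 19.9210, det(JJ^T) = det(J)^2 = 31.27046400
s_max^2 = (19.9210 + sqrt(271.76438500))/2 = 18.20313891
s_min^2 = (19.9210 - sqrt(271.76438500))/2 = 1.71786109
kappa = s_max/s_min = sqrt(18.20313891/1.71786109) = 3.2552

3.2552


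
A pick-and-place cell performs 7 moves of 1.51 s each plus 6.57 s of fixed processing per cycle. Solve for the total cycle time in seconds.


T = 7*1.51 + 6.57 = 17.1400

17.1400 s


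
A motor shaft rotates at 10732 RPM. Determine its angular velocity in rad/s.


omega = 10732 * 2*pi/60 = 1123.8524

1123.8524 rad/s


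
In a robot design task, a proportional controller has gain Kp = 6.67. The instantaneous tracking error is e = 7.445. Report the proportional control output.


u_P = Kp * e = 6.67 * 7.445 = 49.6581

49.6581


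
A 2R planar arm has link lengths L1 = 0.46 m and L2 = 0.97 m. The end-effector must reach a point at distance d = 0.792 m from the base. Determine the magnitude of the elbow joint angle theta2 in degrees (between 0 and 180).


cos(th2) = (d^2 - L1^2 - L2^2)/(2*L1*L2) = (0.792^2 - 0.46^2 - 0.97^2)/(2*0.46*0.97) = -0.58856567
th2 = acos(-0.58856567) = 126.0553 deg

126.0553 degrees


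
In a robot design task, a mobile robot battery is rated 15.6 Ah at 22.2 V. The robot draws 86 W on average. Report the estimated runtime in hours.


E = 15.6*22.2 = 346.3200 Wh
t = E/P = 346.3200/86 = 4.0270

4.0270 hours


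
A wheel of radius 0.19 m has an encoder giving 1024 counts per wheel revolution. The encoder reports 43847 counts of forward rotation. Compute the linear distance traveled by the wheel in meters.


revs = 43847/1024 = 42.819336
d = revs * 2*pi*r = 42.819336 * 2*pi*0.19 = 51.1179

51.1179 m


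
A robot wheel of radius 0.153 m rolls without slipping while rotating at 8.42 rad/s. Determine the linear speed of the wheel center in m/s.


v = omega * r = 8.42 * 0.153 = 1.2883

1.2883 m/s


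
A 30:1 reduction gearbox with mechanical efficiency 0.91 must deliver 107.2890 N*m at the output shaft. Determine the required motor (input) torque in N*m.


tau_in = tau_out / (N * eta) = 107.2890 / (30 * 0.91) = 3.9300

3.9300 N*m


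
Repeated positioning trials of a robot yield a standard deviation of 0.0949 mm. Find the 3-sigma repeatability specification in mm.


repeatability = 3*sigma = 3*0.0949 = 0.2847

0.2847 mm


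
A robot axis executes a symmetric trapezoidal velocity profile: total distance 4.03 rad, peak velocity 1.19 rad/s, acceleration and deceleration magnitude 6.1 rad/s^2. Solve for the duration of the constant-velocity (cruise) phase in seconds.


t_acc = v/a = 0.195082 s, d_acc = v^2/(2a) = 0.116074 rad each
d_cruise = 4.03 - 2*0.116074 = 3.797852 rad
t_cruise = d_cruise/v = 3.797852/1.19 = 3.1915

3.1915 s


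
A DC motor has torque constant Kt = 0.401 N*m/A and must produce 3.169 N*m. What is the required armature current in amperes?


I = tau / Kt = 3.169/0.401 = 7.9027

7.9027 A


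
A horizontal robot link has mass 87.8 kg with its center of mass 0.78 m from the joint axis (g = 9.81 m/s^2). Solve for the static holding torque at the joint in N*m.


tau = m*g*L = 87.8 * 9.81 * 0.78 = 671.8280

671.8280 N*m


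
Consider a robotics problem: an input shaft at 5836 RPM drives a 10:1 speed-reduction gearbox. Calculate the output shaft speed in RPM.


omega_out = omega_in / N = 5836 / 10 = 583.6000

583.6000 RPM


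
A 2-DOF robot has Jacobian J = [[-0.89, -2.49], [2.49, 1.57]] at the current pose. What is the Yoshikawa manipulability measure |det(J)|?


det(J) = -0.89*1.57 - (-2.49)*(2.49) = 4.8028
|det(J)| = 4.8028

4.8028


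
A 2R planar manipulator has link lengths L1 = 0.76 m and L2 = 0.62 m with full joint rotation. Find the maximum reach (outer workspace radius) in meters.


r_max = L1 + L2 = 0.76 + 0.62 = 1.3800

1.3800 m


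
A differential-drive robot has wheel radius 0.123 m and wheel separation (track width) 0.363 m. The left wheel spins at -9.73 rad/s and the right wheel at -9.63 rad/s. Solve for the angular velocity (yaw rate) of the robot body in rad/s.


omega = r*(wR - wL)/L = 0.123*(-9.63 - (-9.73))/0.363 = 0.0339

0.0339 rad/s


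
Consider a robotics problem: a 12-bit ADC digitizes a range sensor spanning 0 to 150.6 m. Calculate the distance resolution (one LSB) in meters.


res = range / 2^n = 150.6/2^12 = 150.6/4096 = 0.0368

0.0368 m


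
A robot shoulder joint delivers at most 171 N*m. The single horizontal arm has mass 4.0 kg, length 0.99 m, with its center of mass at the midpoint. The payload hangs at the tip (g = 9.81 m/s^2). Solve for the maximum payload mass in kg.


tau_arm = m_arm*g*(L/2) = 4.0*9.81*0.99/2 = 19.4238 N*m
tau_payload = tau_max - tau_arm = 171 - 19.4238 = 151.5762
m_payload = tau_payload / (g*L) = 151.5762 / (9.81*0.99) = 15.6073

15.6073 kg


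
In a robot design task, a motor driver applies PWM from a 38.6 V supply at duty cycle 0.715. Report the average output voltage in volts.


V_avg = V_supply * D = 38.6*0.715 = 27.5990

27.5990 V


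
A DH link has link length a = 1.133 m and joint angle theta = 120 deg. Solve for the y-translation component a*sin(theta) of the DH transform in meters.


a*sin(theta) = 1.133*sin(120 deg) = 0.9812

0.9812 m


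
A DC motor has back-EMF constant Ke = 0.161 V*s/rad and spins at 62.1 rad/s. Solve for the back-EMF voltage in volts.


V_emf = Ke * omega = 0.161*62.1 = 9.9981

9.9981 V


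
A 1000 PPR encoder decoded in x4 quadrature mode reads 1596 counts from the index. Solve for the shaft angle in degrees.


angle = counts * 360 / (PPR*4) = 1596 * 360 / 4000 = 143.6400

143.6400 degrees


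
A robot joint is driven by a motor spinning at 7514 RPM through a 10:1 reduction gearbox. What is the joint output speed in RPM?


omega_joint = omega_motor / N = 7514 / 10 = 751.4000

751.4000 RPM
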